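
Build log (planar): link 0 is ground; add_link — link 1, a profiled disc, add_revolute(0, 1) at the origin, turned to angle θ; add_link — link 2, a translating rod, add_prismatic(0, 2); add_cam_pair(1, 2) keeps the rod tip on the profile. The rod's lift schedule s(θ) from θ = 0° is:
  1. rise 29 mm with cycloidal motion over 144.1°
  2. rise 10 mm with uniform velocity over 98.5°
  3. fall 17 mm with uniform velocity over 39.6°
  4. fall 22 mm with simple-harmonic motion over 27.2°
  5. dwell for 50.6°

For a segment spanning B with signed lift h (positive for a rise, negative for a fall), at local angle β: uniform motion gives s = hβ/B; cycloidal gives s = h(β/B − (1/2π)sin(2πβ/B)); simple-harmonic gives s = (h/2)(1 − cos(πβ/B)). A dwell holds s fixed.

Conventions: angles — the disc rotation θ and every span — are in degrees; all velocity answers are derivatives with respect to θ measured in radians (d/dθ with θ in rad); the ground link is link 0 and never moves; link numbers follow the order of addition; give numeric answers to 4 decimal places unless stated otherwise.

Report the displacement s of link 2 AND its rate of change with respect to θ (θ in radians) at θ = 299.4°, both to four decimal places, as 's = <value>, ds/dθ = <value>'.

seg 1 [0°–144.1°] cycloidal, h=29: full span → s += 29 → s = 29.0000
seg 2 [144.1°–242.6°] uniform, h=10: full span → s += 10 → s = 39.0000
seg 3 [242.6°–282.2°] uniform, h=-17: full span → s += -17 → s = 22.0000
seg 4 [282.2°–309.4°] simple-harmonic, h=-22: θ=299.4° here. β=17.2, B=27.2. -22/2·(1 − cos(π·0.6324)) = -15.4431 → s = 6.5569
velocity in seg [282.2°–309.4°] (simple-harmonic), θ in radians: β = 17.2° = 0.3002 rad, B = 27.2° = 0.4747 rad; ds/dθ = (πh/(2B)) sin(πβ/B) = (π·(-22)/(2·0.4747)) sin(π·0.6324) = -66.591612 mm/rad

s = 6.5569, ds/dθ = -66.5916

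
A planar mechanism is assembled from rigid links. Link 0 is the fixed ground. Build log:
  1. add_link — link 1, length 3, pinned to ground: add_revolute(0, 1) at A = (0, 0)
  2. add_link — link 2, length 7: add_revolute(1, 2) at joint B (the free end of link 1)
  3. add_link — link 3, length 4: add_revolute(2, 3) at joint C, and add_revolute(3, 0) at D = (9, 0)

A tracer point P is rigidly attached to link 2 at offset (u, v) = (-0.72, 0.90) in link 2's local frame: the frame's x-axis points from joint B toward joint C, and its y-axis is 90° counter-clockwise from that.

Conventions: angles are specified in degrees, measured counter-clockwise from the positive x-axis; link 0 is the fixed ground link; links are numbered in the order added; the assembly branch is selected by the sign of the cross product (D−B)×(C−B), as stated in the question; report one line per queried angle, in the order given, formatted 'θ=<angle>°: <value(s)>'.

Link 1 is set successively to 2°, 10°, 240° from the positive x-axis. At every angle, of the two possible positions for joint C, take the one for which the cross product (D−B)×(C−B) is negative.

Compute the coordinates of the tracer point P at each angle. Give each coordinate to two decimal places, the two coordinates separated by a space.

A=(0,0), D=(9.00,0)
θ=2°: B = A + 3.00·(cos2°, sin2°) = (2.9982, 0.1047)
θ=2°: |BD| = 6.0027
θ=2°: circle(B,7.00) ∩ circle(D,4.00): a=5.7501, h=3.9920
θ=2°:   candidates: C₊=(8.8170,3.9958) cross=23.963; C₋=(8.6778,-3.9870) cross=-23.963
θ=2°:   branch - wants cross < 0 → take C=(8.6778,-3.9870) (cross=-23.963)
θ=2°: ex = (C−B)/|BC| = (0.8114,-0.5845); ey = (0.5845,0.8114)
θ=2°: P = B + -0.72·ex + 0.90·ey = (2.9401,1.2558)
θ=10°: B = A + 3.00·(cos10°, sin10°) = (2.9544, 0.5209)
θ=10°: |BD| = 6.0680
θ=10°: circle(B,7.00) ∩ circle(D,4.00): a=5.7532, h=3.9876
θ=10°:   candidates: C₊=(9.0287,3.9999) cross=24.197; C₋=(8.3440,-3.9458) cross=-24.197
θ=10°:   branch - wants cross < 0 → take C=(8.3440,-3.9458) (cross=-24.197)
θ=10°: ex = (C−B)/|BC| = (0.7699,-0.6381); ey = (0.6381,0.7699)
θ=10°: P = B + -0.72·ex + 0.90·ey = (2.9744,1.6733)
θ=240°: B = A + 3.00·(cos240°, sin240°) = (-1.5000, -2.5981)
θ=240°: |BD| = 10.8167
θ=240°: circle(B,7.00) ∩ circle(D,4.00): a=6.9338, h=0.9608
θ=240°:   candidates: C₊=(5.0000,0.0000) cross=10.392; C₋=(5.4615,-1.8653) cross=-10.392
θ=240°:   branch - wants cross < 0 → take C=(5.4615,-1.8653) (cross=-10.392)
θ=240°: ex = (C−B)/|BC| = (0.9945,0.1047); ey = (-0.1047,0.9945)
θ=240°: P = B + -0.72·ex + 0.90·ey = (-2.3103,-1.7784)

θ=2°: 2.94 1.26
θ=10°: 2.97 1.67
θ=240°: -2.31 -1.78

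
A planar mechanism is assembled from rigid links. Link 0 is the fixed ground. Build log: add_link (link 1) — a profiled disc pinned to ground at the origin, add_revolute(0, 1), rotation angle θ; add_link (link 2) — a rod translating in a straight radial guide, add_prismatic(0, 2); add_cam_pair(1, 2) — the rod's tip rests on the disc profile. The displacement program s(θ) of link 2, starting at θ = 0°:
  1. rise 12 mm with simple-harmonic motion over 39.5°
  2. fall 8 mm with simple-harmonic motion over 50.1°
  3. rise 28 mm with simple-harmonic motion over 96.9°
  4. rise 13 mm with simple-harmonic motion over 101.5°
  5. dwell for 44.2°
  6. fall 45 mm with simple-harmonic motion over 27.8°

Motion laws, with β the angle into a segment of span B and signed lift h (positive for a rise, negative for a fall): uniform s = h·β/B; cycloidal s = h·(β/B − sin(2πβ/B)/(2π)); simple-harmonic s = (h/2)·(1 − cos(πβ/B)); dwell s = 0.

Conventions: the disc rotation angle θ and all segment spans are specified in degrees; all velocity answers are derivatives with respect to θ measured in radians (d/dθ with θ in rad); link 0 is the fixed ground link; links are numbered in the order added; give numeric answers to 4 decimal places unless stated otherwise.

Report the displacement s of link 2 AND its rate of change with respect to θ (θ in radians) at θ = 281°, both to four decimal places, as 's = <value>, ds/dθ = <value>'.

seg 1 [0°–39.5°] simple-harmonic, h=12: full span → s += 12 → s = 12.0000
seg 2 [39.5°–89.6°] simple-harmonic, h=-8: full span → s += -8 → s = 4.0000
seg 3 [89.6°–186.5°] simple-harmonic, h=28: full span → s += 28 → s = 32.0000
seg 4 [186.5°–288°] simple-harmonic, h=13: θ=281° here. β=94.5, B=101.5. 13/2·(1 − cos(π·0.9310)) = 12.8480 → s = 44.8480
velocity in seg [186.5°–288°] (simple-harmonic), θ in radians: β = 94.5° = 1.6493 rad, B = 101.5° = 1.7715 rad; ds/dθ = (πh/(2B)) sin(πβ/B) = (π·13/(2·1.7715)) sin(π·0.9310) = 2.477984 mm/rad

s = 44.8480, ds/dθ = 2.4780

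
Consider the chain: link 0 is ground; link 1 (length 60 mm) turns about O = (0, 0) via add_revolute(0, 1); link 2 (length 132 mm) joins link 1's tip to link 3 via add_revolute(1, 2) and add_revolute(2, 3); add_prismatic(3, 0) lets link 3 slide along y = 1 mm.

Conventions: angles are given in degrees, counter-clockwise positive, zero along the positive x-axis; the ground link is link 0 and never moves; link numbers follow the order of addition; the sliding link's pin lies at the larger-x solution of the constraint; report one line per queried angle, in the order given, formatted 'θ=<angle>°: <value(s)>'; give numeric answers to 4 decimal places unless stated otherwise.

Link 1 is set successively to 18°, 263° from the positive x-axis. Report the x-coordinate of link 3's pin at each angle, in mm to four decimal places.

geometry: r = 60 mm, L = 132 mm, e = 1 mm
θ=18°: crank pin P = (r cos θ, r sin θ) = (57.063391, 18.541020)
θ=18°: h = r sin θ − e = 18.541020 − 1 = 17.541020
θ=18°: x = r cos θ + √(L² − h²) = 57.063391 + 130.829326 = 187.892717
θ=263°: crank pin P = (r cos θ, r sin θ) = (-7.312161, -59.552769)
θ=263°: h = r sin θ − e = -59.552769 − 1 = -60.552769
θ=263°: x = r cos θ + √(L² − h²) = -7.312161 + 117.291782 = 109.979622

θ=18°: 187.8927
θ=263°: 109.9796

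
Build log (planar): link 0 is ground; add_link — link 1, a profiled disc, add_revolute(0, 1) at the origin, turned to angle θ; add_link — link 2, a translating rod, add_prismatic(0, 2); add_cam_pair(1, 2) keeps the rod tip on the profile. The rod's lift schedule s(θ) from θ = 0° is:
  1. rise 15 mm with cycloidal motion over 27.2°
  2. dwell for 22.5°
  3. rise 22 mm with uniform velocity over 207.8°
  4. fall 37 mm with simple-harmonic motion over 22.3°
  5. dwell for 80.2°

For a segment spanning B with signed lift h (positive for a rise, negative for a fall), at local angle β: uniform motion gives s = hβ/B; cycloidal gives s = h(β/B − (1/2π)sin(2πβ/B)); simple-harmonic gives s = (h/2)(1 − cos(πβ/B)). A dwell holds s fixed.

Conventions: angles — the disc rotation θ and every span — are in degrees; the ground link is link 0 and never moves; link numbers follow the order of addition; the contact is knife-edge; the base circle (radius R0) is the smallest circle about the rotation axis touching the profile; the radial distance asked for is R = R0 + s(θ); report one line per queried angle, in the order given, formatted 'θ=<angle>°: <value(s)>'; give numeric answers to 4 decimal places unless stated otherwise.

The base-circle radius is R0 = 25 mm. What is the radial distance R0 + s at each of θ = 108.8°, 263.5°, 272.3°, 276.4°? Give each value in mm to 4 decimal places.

seg 1 [0°–27.2°] cycloidal, h=15: full span → s += 15 → s = 15.0000
seg 2 [27.2°–49.7°] dwell: s stays 15.0000
seg 3 [49.7°–257.5°] uniform, h=22: θ=108.8° here. β=59.1, B=207.8. 22·59.1/207.8 = 6.2570 → s = 21.2570
seg 3 [49.7°–257.5°] uniform, h=22: full span → s += 22 → s = 37.0000
seg 4 [257.5°–279.8°] simple-harmonic, h=-37: θ=263.5° here. β=6, B=22.3. -37/2·(1 − cos(π·0.2691)) = -6.2247 → s = 30.7753
seg 4 [257.5°–279.8°] simple-harmonic, h=-37: θ=272.3° here. β=14.8, B=22.3. -37/2·(1 − cos(π·0.6637)) = -27.5991 → s = 9.4009
seg 4 [257.5°–279.8°] simple-harmonic, h=-37: θ=276.4° here. β=18.9, B=22.3. -37/2·(1 − cos(π·0.8475)) = -34.9180 → s = 2.0820
θ=108.8°: R = R0 + s = 25 + 21.2570 = 46.2570
θ=263.5°: R = R0 + s = 25 + 30.7753 = 55.7753
θ=272.3°: R = R0 + s = 25 + 9.4009 = 34.4009
θ=276.4°: R = R0 + s = 25 + 2.0820 = 27.0820

θ=108.8°: 46.2570
θ=263.5°: 55.7753
θ=272.3°: 34.4009
θ=276.4°: 27.0820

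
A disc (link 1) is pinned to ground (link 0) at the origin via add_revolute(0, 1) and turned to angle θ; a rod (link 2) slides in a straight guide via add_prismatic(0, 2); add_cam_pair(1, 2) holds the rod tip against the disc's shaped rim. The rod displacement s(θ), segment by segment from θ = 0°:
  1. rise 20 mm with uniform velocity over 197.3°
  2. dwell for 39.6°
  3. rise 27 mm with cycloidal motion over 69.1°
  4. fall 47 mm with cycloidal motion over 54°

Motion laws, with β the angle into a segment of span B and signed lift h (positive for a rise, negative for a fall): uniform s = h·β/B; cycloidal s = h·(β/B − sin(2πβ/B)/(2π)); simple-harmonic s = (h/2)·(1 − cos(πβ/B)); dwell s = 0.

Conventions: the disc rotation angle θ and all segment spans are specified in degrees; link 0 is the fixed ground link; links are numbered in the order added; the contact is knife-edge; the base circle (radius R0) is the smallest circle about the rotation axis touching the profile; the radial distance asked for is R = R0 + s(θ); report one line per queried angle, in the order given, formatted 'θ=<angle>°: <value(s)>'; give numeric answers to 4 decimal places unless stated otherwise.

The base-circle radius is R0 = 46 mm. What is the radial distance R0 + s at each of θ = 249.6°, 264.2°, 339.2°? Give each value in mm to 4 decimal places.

segment 1 (0° to 197.3°, uniform, h = 20) is passed completely: s = 0.0000 + (20) = 20.0000
segment 2 (197.3° to 236.9°, dwell): s unchanged at 20.0000
θ = 249.6° falls in segment 3 (236.9° to 306°, cycloidal, h = 27): β = 249.6 − 236.9 = 12.7°, B = 69.1°; Δs = 27·(0.1838 − sin(2π·0.1838)/(2π)) = 1.0317; s = 20.0000 + 1.0317 = 21.0317
θ = 264.2° falls in segment 3 (236.9° to 306°, cycloidal, h = 27): β = 264.2 − 236.9 = 27.3°, B = 69.1°; Δs = 27·(0.3951 − sin(2π·0.3951)/(2π)) = 8.0351; s = 20.0000 + 8.0351 = 28.0351
segment 3 (236.9° to 306°, cycloidal, h = 27) is passed completely: s = 20.0000 + (27) = 47.0000
θ = 339.2° falls in segment 4 (306° to 360°, cycloidal, h = -47): β = 339.2 − 306 = 33.2°, B = 54°; Δs = -47·(0.6148 − sin(2π·0.6148)/(2π)) = -33.8366; s = 47.0000 − 33.8366 = 13.1634
θ=249.6°: R = R0 + s = 46 + 21.0317 = 67.0317
θ=264.2°: R = R0 + s = 46 + 28.0351 = 74.0351
θ=339.2°: R = R0 + s = 46 + 13.1634 = 59.1634

θ=249.6°: 67.0317
θ=264.2°: 74.0351
θ=339.2°: 59.1634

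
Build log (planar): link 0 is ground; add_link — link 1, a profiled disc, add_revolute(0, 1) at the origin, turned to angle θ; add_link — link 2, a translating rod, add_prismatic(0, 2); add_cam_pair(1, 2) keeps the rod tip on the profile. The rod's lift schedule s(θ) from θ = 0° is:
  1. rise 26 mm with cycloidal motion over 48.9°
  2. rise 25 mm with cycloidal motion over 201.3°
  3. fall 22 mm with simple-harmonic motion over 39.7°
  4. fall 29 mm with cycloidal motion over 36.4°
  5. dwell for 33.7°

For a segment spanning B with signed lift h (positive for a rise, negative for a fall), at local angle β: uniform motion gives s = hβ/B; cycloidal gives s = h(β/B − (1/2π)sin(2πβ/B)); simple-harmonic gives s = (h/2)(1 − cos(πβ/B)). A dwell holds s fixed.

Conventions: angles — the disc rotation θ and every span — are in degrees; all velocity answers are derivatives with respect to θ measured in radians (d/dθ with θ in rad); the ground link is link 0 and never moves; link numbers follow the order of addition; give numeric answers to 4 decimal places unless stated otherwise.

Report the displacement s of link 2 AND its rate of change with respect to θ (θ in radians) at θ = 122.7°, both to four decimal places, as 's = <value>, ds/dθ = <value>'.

seg 1 [0°–48.9°] cycloidal, h=26: full span → s += 26 → s = 26.0000
seg 2 [48.9°–250.2°] cycloidal, h=25: θ=122.7° here. β=73.8, B=201.3. 25·(0.3666 − sin(2π·0.3666)/(2π)) = 6.2077 → s = 32.2077
velocity in seg [48.9°–250.2°] (cycloidal), θ in radians: β = 73.8° = 1.2881 rad, B = 201.3° = 3.5133 rad; ds/dθ = (h/B)(1 − cos(2πβ/B)) = (25/3.5133)(1 − cos(2π·0.3666)) = 11.875416 mm/rad

s = 32.2077, ds/dθ = 11.8754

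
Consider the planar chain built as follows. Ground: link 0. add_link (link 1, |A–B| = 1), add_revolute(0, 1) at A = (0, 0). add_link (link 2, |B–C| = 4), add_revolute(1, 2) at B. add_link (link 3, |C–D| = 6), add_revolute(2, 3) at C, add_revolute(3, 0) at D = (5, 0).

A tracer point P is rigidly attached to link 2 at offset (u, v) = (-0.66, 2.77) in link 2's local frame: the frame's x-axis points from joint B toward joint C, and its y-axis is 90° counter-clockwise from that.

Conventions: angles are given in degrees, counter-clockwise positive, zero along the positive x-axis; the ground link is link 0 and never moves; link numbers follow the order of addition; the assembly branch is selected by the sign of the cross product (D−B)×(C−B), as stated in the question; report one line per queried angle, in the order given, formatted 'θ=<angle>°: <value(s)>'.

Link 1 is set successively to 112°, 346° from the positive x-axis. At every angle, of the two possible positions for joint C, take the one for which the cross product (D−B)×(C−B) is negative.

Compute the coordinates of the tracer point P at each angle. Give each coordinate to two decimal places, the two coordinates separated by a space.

A=(0,0), D=(5.00,0)
θ=112°: B = A + 1.00·(cos112°, sin112°) = (-0.3746, 0.9272)
θ=112°: |BD| = 5.4540
θ=112°: circle(B,4.00) ∩ circle(D,6.00): a=0.8935, h=3.8989
θ=112°:   candidates: C₊=(1.1687,4.6175) cross=21.265; C₋=(-0.1570,-3.0669) cross=-21.265
θ=112°:   branch - wants cross < 0 → take C=(-0.1570,-3.0669) (cross=-21.265)
θ=112°: ex = (C−B)/|BC| = (0.0544,-0.9985); ey = (0.9985,0.0544)
θ=112°: P = B + -0.66·ex + 2.77·ey = (2.3554,1.7369)
θ=346°: B = A + 1.00·(cos346°, sin346°) = (0.9703, -0.2419)
θ=346°: |BD| = 4.0370
θ=346°: circle(B,4.00) ∩ circle(D,6.00): a=-0.4586, h=3.9736
θ=346°:   candidates: C₊=(0.2744,3.6971) cross=16.041; C₋=(0.7506,-4.2359) cross=-16.041
θ=346°:   branch - wants cross < 0 → take C=(0.7506,-4.2359) (cross=-16.041)
θ=346°: ex = (C−B)/|BC| = (-0.0549,-0.9985); ey = (0.9985,-0.0549)
θ=346°: P = B + -0.66·ex + 2.77·ey = (3.7724,0.2650)

θ=112°: 2.36 1.74
θ=346°: 3.77 0.26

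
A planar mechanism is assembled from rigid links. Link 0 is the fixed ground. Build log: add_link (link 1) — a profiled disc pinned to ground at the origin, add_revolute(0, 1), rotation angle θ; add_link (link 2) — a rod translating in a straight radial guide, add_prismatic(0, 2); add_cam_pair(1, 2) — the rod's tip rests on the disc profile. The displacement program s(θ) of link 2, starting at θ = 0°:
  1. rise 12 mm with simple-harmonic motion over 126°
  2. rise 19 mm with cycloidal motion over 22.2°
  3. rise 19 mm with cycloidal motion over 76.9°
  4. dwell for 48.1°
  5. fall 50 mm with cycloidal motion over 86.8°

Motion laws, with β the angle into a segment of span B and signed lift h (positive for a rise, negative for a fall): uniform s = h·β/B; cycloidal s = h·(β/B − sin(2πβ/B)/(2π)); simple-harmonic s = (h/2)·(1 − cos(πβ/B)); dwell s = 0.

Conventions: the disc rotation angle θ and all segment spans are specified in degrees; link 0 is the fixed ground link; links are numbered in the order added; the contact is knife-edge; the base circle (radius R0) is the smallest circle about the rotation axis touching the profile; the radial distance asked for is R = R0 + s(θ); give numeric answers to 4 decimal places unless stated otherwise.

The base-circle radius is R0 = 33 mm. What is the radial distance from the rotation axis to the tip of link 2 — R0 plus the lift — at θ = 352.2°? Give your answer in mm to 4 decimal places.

seg 1 [0°–126°] simple-harmonic, h=12: full span → s += 12 → s = 12.0000
seg 2 [126°–148.2°] cycloidal, h=19: full span → s += 19 → s = 31.0000
seg 3 [148.2°–225.1°] cycloidal, h=19: full span → s += 19 → s = 50.0000
seg 4 [225.1°–273.2°] dwell: s stays 50.0000
seg 5 [273.2°–360°] cycloidal, h=-50: θ=352.2° here. β=79, B=86.8. -50·(0.9101 − sin(2π·0.9101)/(2π)) = -49.7650 → s = 0.2350
R = R0 + s = 33 + 0.2350 = 33.2350

33.2350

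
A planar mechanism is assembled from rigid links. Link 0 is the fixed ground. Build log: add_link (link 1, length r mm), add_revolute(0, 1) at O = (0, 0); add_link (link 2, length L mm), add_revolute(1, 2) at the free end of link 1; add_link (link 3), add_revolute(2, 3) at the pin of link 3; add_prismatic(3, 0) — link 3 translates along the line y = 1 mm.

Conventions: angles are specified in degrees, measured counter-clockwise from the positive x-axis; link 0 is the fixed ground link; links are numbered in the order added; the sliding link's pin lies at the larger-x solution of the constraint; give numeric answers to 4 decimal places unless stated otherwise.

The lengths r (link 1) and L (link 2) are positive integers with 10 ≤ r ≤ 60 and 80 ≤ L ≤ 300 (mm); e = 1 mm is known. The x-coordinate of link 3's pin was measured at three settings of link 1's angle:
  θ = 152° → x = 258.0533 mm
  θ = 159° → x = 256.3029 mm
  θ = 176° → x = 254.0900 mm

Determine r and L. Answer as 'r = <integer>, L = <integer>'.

constraint per measurement: (x − r cos θ)² + (r sin θ − e)² = L²
subtracting the θ₁ and θ₂ equations cancels the r² and L² terms:
r = (x₁² − x₂²) / (2[(x₁cos θ₁ + e sin θ₁) − (x₂cos θ₂ + e sin θ₂)]) = 38.9991 → r = 39
L² = (x₁ − r cos θ₁)² + (r sin θ₁ − e)² = 85848.9950 → L = 293.0000 → L = 293
check at θ₃=176°: x = 254.0900 (printed 254.0900) ✓

r = 39, L = 293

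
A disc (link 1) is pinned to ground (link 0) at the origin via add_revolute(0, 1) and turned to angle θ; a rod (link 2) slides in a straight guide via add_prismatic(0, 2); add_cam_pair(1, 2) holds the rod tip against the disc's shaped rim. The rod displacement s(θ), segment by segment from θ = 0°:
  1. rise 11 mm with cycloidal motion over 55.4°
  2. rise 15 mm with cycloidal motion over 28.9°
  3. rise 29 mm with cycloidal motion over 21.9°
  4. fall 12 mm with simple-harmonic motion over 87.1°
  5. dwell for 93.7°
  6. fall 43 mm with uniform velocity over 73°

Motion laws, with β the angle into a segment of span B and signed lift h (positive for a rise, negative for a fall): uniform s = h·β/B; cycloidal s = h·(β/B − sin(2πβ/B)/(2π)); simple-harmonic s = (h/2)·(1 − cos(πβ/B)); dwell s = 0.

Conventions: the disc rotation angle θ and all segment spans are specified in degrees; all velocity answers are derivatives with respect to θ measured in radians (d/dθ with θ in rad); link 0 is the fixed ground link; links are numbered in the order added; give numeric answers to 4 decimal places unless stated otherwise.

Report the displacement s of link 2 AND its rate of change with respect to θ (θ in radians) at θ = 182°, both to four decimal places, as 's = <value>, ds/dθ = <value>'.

segment 1 (0° to 55.4°, cycloidal, h = 11) is passed completely: s = 0.0000 + (11) = 11.0000
segment 2 (55.4° to 84.3°, cycloidal, h = 15) is passed completely: s = 11.0000 + (15) = 26.0000
segment 3 (84.3° to 106.2°, cycloidal, h = 29) is passed completely: s = 26.0000 + (29) = 55.0000
θ = 182° falls in segment 4 (106.2° to 193.3°, simple-harmonic, h = -12): β = 182 − 106.2 = 75.8°, B = 87.1°; Δs = -12/2·(1 − cos(π·0.8703)) = -11.5085; s = 55.0000 − 11.5085 = 43.4915
velocity in seg [106.2°–193.3°] (simple-harmonic), θ in radians: β = 75.8° = 1.3230 rad, B = 87.1° = 1.5202 rad; ds/dθ = (πh/(2B)) sin(πβ/B) = (π·(-12)/(2·1.5202)) sin(π·0.8703) = -4.915009 mm/rad

s = 43.4915, ds/dθ = -4.9150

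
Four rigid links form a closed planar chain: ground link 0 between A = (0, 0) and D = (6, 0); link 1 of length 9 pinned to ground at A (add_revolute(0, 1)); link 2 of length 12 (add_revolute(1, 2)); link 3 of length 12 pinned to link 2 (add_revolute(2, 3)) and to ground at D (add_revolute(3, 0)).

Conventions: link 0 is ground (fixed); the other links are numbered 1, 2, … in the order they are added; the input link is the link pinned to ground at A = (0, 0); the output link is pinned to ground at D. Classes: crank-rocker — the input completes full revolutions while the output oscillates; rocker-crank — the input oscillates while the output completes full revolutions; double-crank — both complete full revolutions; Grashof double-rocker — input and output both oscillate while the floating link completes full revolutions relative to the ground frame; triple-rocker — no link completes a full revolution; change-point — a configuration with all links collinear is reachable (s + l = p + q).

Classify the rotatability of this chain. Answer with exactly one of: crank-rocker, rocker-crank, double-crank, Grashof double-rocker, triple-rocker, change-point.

lengths: ground=6, input=9, coupler=12, output=12
sorted: s=6 (shortest), l=12 (longest), p+q=21
s + l = 18 vs p + q = 21
s + l < p + q (Grashof) with shortest = ground link → double-crank

double-crank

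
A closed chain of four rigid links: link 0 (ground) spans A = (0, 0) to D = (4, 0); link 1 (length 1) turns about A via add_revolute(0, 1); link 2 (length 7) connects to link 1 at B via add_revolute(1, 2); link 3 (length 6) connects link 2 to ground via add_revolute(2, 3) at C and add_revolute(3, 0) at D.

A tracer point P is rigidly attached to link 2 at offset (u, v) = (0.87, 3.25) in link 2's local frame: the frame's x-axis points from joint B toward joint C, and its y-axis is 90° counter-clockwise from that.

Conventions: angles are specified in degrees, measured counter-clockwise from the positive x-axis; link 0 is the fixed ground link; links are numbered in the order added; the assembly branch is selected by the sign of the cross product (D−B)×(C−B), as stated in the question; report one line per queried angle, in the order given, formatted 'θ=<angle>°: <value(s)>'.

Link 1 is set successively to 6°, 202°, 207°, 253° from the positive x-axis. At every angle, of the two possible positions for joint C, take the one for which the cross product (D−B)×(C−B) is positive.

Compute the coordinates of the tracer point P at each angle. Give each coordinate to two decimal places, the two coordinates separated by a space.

A=(0,0), D=(4.00,0)
θ=6°: B = A + 1.00·(cos6°, sin6°) = (0.9945, 0.1045)
θ=6°: |BD| = 3.0073
θ=6°: circle(B,7.00) ∩ circle(D,6.00): a=3.6651, h=5.9638
θ=6°:   candidates: C₊=(4.8647,5.9374) cross=17.935; C₋=(4.4501,-5.9831) cross=-17.935
θ=6°:   branch + wants cross > 0 → take C=(4.8647,5.9374) (cross=17.935)
θ=6°: ex = (C−B)/|BC| = (0.5529,0.8333); ey = (-0.8333,0.5529)
θ=6°: P = B + 0.87·ex + 3.25·ey = (-1.2326,2.6263)
θ=202°: B = A + 1.00·(cos202°, sin202°) = (-0.9272, -0.3746)
θ=202°: |BD| = 4.9414
θ=202°: circle(B,7.00) ∩ circle(D,6.00): a=3.7861, h=5.8877
θ=202°:   candidates: C₊=(2.4017,5.7832) cross=29.094; C₋=(3.2944,-5.9584) cross=-29.094
θ=202°:   branch + wants cross > 0 → take C=(2.4017,5.7832) (cross=29.094)
θ=202°: ex = (C−B)/|BC| = (0.4756,0.8797); ey = (-0.8797,0.4756)
θ=202°: P = B + 0.87·ex + 3.25·ey = (-3.3724,1.9363)
θ=207°: B = A + 1.00·(cos207°, sin207°) = (-0.8910, -0.4540)
θ=207°: |BD| = 4.9120
θ=207°: circle(B,7.00) ∩ circle(D,6.00): a=3.7793, h=5.8921
θ=207°:   candidates: C₊=(2.3275,5.7622) cross=28.942; C₋=(3.4167,-5.9716) cross=-28.942
θ=207°:   branch + wants cross > 0 → take C=(2.3275,5.7622) (cross=28.942)
θ=207°: ex = (C−B)/|BC| = (0.4598,0.8880); ey = (-0.8880,0.4598)
θ=207°: P = B + 0.87·ex + 3.25·ey = (-3.3771,1.8129)
θ=253°: B = A + 1.00·(cos253°, sin253°) = (-0.2924, -0.9563)
θ=253°: |BD| = 4.3976
θ=253°: circle(B,7.00) ∩ circle(D,6.00): a=3.6769, h=5.9566
θ=253°:   candidates: C₊=(2.0012,5.6573) cross=26.195; C₋=(4.5918,-5.9707) cross=-26.195
θ=253°:   branch + wants cross > 0 → take C=(2.0012,5.6573) (cross=26.195)
θ=253°: ex = (C−B)/|BC| = (0.3277,0.9448); ey = (-0.9448,0.3277)
θ=253°: P = B + 0.87·ex + 3.25·ey = (-3.0779,0.9305)

θ=6°: -1.23 2.63
θ=202°: -3.37 1.94
θ=207°: -3.38 1.81
θ=253°: -3.08 0.93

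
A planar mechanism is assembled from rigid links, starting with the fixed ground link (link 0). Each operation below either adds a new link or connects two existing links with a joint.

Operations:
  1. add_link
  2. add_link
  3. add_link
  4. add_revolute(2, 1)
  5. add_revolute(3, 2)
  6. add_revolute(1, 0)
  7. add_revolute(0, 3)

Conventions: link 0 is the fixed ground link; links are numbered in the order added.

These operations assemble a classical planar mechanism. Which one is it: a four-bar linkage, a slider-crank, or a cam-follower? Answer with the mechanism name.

links: 4 (incl. ground); joints: 4 revolute, 0 prismatic, 0 higher (cam) pair, forming one closed loop
4 links in a single 4R loop → four-bar linkage

four-bar linkage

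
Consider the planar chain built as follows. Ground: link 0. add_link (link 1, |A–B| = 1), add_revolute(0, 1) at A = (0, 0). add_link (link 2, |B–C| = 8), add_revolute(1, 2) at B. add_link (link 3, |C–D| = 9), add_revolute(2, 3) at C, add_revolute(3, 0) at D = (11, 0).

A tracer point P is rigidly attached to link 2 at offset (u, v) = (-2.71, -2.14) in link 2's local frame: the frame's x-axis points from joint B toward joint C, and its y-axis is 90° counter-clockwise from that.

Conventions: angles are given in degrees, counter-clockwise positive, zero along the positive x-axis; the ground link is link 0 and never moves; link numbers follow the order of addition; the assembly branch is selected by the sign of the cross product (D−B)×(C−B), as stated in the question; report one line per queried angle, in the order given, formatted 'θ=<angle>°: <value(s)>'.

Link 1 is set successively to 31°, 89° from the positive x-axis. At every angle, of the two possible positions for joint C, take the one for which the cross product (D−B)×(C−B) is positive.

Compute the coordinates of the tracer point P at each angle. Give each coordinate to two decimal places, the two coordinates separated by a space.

A=(0,0), D=(11.00,0)
θ=31°: B = A + 1.00·(cos31°, sin31°) = (0.8572, 0.5150)
θ=31°: |BD| = 10.1559
θ=31°: circle(B,8.00) ∩ circle(D,9.00): a=4.2410, h=6.7834
θ=31°:   candidates: C₊=(5.4367,7.0746) cross=68.891; C₋=(4.7487,-6.4747) cross=-68.891
θ=31°:   branch + wants cross > 0 → take C=(5.4367,7.0746) (cross=68.891)
θ=31°: ex = (C−B)/|BC| = (0.5724,0.8199); ey = (-0.8199,0.5724)
θ=31°: P = B + -2.71·ex + -2.14·ey = (1.0605,-2.9320)
θ=89°: B = A + 1.00·(cos89°, sin89°) = (0.0175, 0.9998)
θ=89°: |BD| = 11.0280
θ=89°: circle(B,8.00) ∩ circle(D,9.00): a=4.7432, h=6.4422
θ=89°:   candidates: C₊=(5.3252,6.9855) cross=71.044; C₋=(4.1571,-5.8459) cross=-71.044
θ=89°:   branch + wants cross > 0 → take C=(5.3252,6.9855) (cross=71.044)
θ=89°: ex = (C−B)/|BC| = (0.6635,0.7482); ey = (-0.7482,0.6635)
θ=89°: P = B + -2.71·ex + -2.14·ey = (-0.1794,-2.4476)

θ=31°: 1.06 -2.93
θ=89°: -0.18 -2.45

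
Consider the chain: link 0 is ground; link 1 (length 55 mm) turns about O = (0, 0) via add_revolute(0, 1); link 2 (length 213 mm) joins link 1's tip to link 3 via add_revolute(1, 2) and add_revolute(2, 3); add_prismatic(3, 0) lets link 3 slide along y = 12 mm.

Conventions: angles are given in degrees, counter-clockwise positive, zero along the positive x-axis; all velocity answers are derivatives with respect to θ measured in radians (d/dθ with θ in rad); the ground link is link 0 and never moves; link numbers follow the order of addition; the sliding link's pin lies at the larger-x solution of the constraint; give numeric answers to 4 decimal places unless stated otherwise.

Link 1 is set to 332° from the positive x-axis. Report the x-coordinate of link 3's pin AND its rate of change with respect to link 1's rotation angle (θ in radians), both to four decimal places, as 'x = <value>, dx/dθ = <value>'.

geometry: r = 55 mm, L = 213 mm, e = 12 mm
crank pin P = (r cos θ, r sin θ) = (48.562118, -25.820936)
h = r sin θ − e = -25.820936 − 12 = -37.820936
x = r cos θ + √(L² − h²) = 48.562118 + 209.615307 = 258.177424
dx/dθ = −r sin θ − h·r cos θ/√(L² − h²) (θ in radians; h = -37.820936) = 34.583010

x = 258.1774, dx/dθ = 34.5830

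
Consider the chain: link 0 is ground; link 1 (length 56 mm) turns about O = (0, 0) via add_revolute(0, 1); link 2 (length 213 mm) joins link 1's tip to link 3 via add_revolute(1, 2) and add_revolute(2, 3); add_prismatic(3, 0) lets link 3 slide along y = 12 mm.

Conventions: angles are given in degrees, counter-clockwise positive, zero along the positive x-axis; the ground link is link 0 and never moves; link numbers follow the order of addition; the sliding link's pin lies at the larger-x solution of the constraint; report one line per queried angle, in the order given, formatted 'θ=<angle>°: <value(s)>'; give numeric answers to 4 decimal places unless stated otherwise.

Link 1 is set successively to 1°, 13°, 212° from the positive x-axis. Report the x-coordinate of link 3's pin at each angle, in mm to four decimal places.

geometry: r = 56 mm, L = 213 mm, e = 12 mm
θ=1°: crank pin P = (r cos θ, r sin θ) = (55.991471, 0.977335)
θ=1°: h = r sin θ − e = 0.977335 − 12 = -11.022665
θ=1°: x = r cos θ + √(L² − h²) = 55.991471 + 212.714600 = 268.706070
θ=13°: crank pin P = (r cos θ, r sin θ) = (54.564724, 12.597259)
θ=13°: h = r sin θ − e = 12.597259 − 12 = 0.597259
θ=13°: x = r cos θ + √(L² − h²) = 54.564724 + 212.999163 = 267.563886
θ=212°: crank pin P = (r cos θ, r sin θ) = (-47.490693, -29.675479)
θ=212°: h = r sin θ − e = -29.675479 − 12 = -41.675479
θ=212°: x = r cos θ + √(L² − h²) = -47.490693 + 208.883112 = 161.392419

θ=1°: 268.7061
θ=13°: 267.5639
θ=212°: 161.3924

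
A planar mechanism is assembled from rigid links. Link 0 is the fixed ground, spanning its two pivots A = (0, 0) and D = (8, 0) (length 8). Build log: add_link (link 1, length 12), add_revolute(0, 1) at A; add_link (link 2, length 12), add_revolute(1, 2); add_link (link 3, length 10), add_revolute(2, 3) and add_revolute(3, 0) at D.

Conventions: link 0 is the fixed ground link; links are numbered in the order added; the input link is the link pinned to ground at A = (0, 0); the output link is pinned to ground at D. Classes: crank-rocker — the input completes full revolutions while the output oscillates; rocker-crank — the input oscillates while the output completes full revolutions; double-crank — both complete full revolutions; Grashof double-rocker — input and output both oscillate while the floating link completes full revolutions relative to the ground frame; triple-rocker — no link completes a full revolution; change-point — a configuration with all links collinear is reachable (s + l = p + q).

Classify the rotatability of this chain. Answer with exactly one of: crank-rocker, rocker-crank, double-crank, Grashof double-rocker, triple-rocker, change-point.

lengths: ground=8, input=12, coupler=12, output=10
sorted: s=8 (shortest), l=12 (longest), p+q=22
s + l = 20 vs p + q = 22
s + l < p + q (Grashof) with shortest = ground link → double-crank

double-crank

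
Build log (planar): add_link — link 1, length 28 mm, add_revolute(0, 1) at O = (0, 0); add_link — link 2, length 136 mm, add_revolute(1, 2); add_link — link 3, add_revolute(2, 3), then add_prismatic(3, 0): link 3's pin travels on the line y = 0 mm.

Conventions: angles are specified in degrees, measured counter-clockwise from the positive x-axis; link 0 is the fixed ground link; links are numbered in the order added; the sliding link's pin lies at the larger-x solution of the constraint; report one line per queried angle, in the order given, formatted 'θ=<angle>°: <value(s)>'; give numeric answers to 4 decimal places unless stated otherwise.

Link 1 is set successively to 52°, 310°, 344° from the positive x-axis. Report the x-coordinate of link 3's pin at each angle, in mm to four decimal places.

geometry: r = 28 mm, L = 136 mm, e = 0 mm
θ=52°: crank pin P = (r cos θ, r sin θ) = (17.238521, 22.064301)
θ=52°: h = r sin θ − e = 22.064301 − 0 = 22.064301
θ=52°: x = r cos θ + √(L² − h²) = 17.238521 + 134.198236 = 151.436758
θ=310°: crank pin P = (r cos θ, r sin θ) = (17.998053, -21.449244)
θ=310°: h = r sin θ − e = -21.449244 − 0 = -21.449244
θ=310°: x = r cos θ + √(L² − h²) = 17.998053 + 134.297915 = 152.295968
θ=344°: crank pin P = (r cos θ, r sin θ) = (26.915327, -7.717846)
θ=344°: h = r sin θ − e = -7.717846 − 0 = -7.717846
θ=344°: x = r cos θ + √(L² − h²) = 26.915327 + 135.780834 = 162.696161

θ=52°: 151.4368
θ=310°: 152.2960
θ=344°: 162.6962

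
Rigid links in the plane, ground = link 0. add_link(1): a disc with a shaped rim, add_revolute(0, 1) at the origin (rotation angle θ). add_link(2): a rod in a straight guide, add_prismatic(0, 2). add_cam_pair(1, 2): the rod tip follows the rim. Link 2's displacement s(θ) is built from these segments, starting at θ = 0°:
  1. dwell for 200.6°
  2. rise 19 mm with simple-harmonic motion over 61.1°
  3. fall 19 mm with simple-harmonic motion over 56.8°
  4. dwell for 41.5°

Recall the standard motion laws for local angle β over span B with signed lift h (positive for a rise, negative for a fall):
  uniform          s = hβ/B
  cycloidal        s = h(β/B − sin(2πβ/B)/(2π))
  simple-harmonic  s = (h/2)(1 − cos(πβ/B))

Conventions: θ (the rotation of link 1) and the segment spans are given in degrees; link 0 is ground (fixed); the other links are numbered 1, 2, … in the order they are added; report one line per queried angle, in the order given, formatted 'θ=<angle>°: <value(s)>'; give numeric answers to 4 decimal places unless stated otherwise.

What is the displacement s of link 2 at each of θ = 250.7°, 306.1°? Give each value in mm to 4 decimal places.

segment 1 (0° to 200.6°, dwell): s unchanged at 0.0000
θ = 250.7° falls in segment 2 (200.6° to 261.7°, simple-harmonic, h = 19): β = 250.7 − 200.6 = 50.1°, B = 61.1°; Δs = 19/2·(1 − cos(π·0.8200)) = 17.5206; s = 0.0000 + 17.5206 = 17.5206
segment 2 (200.6° to 261.7°, simple-harmonic, h = 19) is passed completely: s = 0.0000 + (19) = 19.0000
θ = 306.1° falls in segment 3 (261.7° to 318.5°, simple-harmonic, h = -19): β = 306.1 − 261.7 = 44.4°, B = 56.8°; Δs = -19/2·(1 − cos(π·0.7817)) = -16.8519; s = 19.0000 − 16.8519 = 2.1481

θ=250.7°: 17.5206
θ=306.1°: 2.1481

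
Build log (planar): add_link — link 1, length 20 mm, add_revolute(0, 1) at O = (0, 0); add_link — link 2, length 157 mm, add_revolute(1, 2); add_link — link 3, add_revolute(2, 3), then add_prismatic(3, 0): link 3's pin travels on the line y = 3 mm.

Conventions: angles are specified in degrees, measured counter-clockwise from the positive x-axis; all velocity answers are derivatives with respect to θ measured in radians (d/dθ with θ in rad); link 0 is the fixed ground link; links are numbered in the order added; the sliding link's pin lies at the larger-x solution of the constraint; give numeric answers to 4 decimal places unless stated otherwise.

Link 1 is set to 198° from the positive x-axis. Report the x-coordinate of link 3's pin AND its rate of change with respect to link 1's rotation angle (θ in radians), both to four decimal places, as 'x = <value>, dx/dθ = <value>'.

geometry: r = 20 mm, L = 157 mm, e = 3 mm
crank pin P = (r cos θ, r sin θ) = (-19.021130, -6.180340)
h = r sin θ − e = -6.180340 − 3 = -9.180340
x = r cos θ + √(L² − h²) = -19.021130 + 156.731367 = 137.710237
dx/dθ = −r sin θ − h·r cos θ/√(L² − h²) (θ in radians; h = -9.180340) = 5.066201

x = 137.7102, dx/dθ = 5.0662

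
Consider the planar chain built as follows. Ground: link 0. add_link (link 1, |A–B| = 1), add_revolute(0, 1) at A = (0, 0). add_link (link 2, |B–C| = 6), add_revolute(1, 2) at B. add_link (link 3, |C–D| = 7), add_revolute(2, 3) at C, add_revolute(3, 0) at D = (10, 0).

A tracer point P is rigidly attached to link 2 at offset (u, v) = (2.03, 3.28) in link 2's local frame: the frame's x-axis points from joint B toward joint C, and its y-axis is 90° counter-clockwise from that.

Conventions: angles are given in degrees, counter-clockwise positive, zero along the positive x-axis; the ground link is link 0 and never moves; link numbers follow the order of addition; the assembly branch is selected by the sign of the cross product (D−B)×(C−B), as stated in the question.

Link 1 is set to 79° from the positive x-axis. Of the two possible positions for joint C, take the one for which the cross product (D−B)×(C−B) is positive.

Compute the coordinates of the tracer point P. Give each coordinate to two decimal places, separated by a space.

A=(0,0), D=(10.00,0)
B = A + 1.00·(cos79°, sin79°) = (0.1908, 0.9816)
|BD| = 9.8582
circle(B,6.00) ∩ circle(D,7.00): a=4.2697, h=4.2154
  candidates: C₊=(4.8591,4.7509) cross=41.556; C₋=(4.0196,-3.6379) cross=-41.556
  branch + wants cross > 0 → take C=(4.8591,4.7509) (cross=41.556)
ex = (C−B)/|BC| = (0.7780,0.6282); ey = (-0.6282,0.7780)
P = B + 2.03·ex + 3.28·ey = (-0.2903,4.8089)

-0.29 4.81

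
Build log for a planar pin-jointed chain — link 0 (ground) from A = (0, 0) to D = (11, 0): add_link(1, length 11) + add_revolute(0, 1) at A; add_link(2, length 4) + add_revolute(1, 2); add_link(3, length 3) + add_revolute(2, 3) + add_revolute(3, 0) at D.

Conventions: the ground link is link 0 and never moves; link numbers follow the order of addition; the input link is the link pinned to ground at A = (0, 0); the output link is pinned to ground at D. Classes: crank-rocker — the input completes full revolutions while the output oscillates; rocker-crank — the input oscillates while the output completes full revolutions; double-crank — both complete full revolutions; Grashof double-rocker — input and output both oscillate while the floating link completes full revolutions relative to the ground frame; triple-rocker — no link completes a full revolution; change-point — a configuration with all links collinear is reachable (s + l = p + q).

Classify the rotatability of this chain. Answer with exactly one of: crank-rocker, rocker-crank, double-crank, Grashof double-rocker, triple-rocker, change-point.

lengths: ground=11, input=11, coupler=4, output=3
sorted: s=3 (shortest), l=11 (longest), p+q=15
s + l = 14 vs p + q = 15
s + l < p + q (Grashof) with shortest = output link → rocker-crank

rocker-crank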